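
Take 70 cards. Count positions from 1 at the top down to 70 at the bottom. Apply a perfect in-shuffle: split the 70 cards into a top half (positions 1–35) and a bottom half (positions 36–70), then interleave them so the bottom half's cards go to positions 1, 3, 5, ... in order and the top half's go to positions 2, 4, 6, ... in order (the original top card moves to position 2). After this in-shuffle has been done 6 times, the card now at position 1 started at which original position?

10

Work backwards from position 1, undoing one in-shuffle at a time:
1 ← 36 ← 18 ← 9 ← 40 ← 20 ← 10
So the card now at position 1 started at position 10.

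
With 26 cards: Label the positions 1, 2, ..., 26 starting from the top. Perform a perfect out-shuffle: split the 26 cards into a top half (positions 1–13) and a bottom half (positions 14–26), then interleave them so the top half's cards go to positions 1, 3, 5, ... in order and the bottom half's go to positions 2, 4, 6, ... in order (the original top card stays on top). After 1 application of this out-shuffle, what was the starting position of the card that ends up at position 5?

Work backwards from position 5, undoing one out-shuffle at a time:
5 ← 3
So the card now at position 5 started at position 3.

3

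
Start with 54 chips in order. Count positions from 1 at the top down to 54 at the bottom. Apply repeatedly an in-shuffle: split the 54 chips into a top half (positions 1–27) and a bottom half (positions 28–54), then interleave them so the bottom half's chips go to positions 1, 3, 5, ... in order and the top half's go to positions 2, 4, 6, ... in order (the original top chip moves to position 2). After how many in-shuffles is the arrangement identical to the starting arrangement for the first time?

The in-shuffle permutes the 54 positions with cycle lengths [4, 10, 20, 20].
Every chip is home exactly when every cycle has completed a whole number of laps, i.e. after lcm(4, 10, 20) = 20 in-shuffles.

20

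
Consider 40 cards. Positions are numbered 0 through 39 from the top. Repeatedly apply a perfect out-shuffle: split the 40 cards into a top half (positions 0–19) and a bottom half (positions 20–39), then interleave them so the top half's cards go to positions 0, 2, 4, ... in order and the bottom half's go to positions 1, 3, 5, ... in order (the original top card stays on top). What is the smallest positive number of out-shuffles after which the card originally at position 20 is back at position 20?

12

Follow position 20 under repeated out-shuffles:
20 → 1 → 2 → 4 → 8 → 16 → 32 → 25 → 11 → 22 → 5 → 10 → 20
It first returns after 12 out-shuffles.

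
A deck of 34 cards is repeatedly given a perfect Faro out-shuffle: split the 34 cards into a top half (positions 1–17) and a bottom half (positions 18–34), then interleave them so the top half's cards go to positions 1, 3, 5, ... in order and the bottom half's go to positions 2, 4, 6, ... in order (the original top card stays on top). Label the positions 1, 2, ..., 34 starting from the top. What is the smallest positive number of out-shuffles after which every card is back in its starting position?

The out-shuffle permutes the 34 positions with cycle lengths [1, 1, 2, 10, 10, 10].
Every card is home exactly when every cycle has completed a whole number of laps, i.e. after lcm(1, 2, 10) = 10 out-shuffles.

10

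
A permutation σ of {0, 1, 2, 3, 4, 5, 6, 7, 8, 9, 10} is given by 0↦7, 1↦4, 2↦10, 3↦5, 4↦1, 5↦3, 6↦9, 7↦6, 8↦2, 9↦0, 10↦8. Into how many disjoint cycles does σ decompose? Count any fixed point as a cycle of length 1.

Cycle decomposition: (0 7 6 9) (1 4) (2 10 8) (3 5).
4 cycles.

4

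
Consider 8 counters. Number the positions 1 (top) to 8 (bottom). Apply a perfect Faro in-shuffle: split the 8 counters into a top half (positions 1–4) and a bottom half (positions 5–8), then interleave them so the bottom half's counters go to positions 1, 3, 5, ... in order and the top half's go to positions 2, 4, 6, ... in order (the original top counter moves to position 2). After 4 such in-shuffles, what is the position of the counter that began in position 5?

Track the counter's position through each in-shuffle:
5 → 1 → 2 → 4 → 8

8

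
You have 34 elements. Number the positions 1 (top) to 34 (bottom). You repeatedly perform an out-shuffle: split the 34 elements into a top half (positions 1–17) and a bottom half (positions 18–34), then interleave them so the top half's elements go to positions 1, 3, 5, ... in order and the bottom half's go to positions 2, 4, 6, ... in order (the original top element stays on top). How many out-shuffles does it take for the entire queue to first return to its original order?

10

The out-shuffle permutes the 34 positions with cycle lengths [1, 1, 2, 10, 10, 10].
Every element is home exactly when every cycle has completed a whole number of laps, i.e. after lcm(1, 2, 10) = 10 out-shuffles.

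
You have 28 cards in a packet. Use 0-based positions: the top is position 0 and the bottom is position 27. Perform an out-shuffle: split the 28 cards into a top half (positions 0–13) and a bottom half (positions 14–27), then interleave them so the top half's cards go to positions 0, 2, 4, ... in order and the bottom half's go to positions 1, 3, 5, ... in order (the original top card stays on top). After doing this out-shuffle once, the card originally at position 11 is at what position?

Track the card's position through each out-shuffle:
11 → 22

22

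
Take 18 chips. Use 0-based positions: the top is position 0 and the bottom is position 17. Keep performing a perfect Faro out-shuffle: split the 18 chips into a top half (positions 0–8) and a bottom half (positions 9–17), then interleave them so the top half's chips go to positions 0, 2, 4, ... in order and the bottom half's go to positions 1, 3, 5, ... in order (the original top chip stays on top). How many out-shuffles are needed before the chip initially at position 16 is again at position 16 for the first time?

Follow position 16 under repeated out-shuffles:
16 → 15 → 13 → 9 → 1 → 2 → 4 → 8 → 16
It first returns after 8 out-shuffles.

8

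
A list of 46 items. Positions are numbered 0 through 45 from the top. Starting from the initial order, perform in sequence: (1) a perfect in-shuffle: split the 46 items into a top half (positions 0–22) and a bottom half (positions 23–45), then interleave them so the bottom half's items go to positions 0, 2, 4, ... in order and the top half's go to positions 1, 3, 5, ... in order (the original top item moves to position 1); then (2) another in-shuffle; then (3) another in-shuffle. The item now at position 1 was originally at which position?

11

Undo the operations in reverse order, starting from position 1:
  undo op 3 (in-shuffle, from top half): 1 ← 0
  undo op 2 (in-shuffle, from bottom half): 0 ← 23
  undo op 1 (in-shuffle, from top half): 23 ← 11
So the item at position 1 came from original position 11.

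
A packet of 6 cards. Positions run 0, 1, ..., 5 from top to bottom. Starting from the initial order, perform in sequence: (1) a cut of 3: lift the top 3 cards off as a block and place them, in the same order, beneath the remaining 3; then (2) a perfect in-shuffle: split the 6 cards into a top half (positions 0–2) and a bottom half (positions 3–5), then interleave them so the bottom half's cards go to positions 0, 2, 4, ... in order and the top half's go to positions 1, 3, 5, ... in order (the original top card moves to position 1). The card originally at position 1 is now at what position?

Track the card from position 1 forward through each operation:
  after op 1 (cut 3): 1 → 4
  after op 2 (in-shuffle): 4 → 2

2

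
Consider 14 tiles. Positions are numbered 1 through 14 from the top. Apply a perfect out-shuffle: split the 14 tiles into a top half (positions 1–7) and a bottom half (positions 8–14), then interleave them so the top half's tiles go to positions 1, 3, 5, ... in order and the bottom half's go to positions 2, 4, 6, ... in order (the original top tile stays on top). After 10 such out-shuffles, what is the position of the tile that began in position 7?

Track the tile's position through each out-shuffle:
7 → 13 → 12 → 10 → 6 → 11 → 8 → 2 → 3 → 5 → 9

9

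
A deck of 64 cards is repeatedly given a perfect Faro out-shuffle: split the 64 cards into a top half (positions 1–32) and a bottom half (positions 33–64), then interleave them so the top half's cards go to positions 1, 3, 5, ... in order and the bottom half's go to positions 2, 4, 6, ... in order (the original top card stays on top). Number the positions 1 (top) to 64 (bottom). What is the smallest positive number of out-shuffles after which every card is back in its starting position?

6

The out-shuffle permutes the 64 positions with cycle lengths [1, 1, 2, 3, 3, 6, 6, 6, 6, 6, 6, 6, 6, 6].
Every card is home exactly when every cycle has completed a whole number of laps, i.e. after lcm(1, 2, 3, 6) = 6 out-shuffles.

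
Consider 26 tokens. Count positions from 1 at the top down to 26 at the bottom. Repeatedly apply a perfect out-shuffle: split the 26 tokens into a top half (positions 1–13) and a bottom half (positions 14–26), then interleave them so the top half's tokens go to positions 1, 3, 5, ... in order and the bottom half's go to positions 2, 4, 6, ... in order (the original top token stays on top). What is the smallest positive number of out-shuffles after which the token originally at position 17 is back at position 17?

Follow position 17 under repeated out-shuffles:
17 → 8 → 15 → 4 → 7 → 13 → 25 → 24 → 22 → 18 → 10 → 19 → 12 → 23 → 20 → 14 → 2 → 3 → 5 → 9 → 17
It first returns after 20 out-shuffles.

20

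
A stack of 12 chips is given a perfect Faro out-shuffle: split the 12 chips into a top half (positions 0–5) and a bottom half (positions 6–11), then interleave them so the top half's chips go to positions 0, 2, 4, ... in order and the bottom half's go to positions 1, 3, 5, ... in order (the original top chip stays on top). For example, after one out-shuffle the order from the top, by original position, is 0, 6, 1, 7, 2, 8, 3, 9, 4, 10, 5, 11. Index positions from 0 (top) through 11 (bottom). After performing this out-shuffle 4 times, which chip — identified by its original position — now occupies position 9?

Work backwards from position 9, undoing one out-shuffle at a time:
9 ← 10 ← 5 ← 8 ← 4
So the chip now at position 9 started at position 4.

4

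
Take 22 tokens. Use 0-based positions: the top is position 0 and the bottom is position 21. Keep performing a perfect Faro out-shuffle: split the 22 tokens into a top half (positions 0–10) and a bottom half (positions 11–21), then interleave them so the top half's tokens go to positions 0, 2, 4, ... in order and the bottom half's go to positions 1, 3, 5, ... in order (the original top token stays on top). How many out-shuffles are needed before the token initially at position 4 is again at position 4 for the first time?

Follow position 4 under repeated out-shuffles:
4 → 8 → 16 → 11 → 1 → 2 → 4
It first returns after 6 out-shuffles.

6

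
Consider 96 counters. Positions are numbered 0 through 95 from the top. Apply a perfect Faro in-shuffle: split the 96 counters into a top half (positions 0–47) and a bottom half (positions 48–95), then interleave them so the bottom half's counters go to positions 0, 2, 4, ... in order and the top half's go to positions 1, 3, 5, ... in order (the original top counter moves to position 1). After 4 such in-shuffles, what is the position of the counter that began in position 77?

Track the counter's position through each in-shuffle:
77 → 58 → 20 → 41 → 83

83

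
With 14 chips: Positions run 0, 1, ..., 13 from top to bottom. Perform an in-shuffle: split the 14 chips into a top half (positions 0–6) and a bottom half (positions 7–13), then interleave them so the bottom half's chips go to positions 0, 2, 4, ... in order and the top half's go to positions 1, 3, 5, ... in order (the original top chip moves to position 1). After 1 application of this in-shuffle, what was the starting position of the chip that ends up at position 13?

Work backwards from position 13, undoing one in-shuffle at a time:
13 ← 6
So the chip now at position 13 started at position 6.

6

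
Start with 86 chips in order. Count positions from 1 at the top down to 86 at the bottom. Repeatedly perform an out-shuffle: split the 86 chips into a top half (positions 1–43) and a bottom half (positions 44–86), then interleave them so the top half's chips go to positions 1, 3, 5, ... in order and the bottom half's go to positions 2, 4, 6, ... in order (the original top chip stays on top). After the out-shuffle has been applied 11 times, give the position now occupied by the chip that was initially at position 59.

40

Track the chip's position through each out-shuffle:
59 → 32 → 63 → 40 → 79 → 72 → 58 → 30 → 59 → 32 → 63 → 40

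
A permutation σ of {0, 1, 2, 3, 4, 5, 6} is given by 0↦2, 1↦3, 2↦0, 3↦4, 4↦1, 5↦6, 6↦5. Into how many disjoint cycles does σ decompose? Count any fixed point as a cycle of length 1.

3

Cycle decomposition: (0 2) (1 3 4) (5 6).
3 cycles.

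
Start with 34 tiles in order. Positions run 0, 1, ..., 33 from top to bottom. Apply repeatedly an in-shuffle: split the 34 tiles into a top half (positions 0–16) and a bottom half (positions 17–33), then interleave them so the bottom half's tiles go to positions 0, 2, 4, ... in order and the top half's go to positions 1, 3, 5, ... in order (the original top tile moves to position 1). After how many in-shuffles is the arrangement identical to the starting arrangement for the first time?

12

The in-shuffle permutes the 34 positions with cycle lengths [3, 3, 4, 12, 12].
Every tile is home exactly when every cycle has completed a whole number of laps, i.e. after lcm(3, 4, 12) = 12 in-shuffles.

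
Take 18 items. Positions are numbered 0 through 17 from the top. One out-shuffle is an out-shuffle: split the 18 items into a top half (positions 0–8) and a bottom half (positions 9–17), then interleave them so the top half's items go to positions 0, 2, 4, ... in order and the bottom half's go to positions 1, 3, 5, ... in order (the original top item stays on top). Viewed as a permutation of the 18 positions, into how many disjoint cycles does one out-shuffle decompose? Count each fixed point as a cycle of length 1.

Trace each unvisited position around until it returns:
(0) (1 2 4 8 16 15 13 9) (3 6 12 7 14 11 5 10) (17)
4 cycles in total.

4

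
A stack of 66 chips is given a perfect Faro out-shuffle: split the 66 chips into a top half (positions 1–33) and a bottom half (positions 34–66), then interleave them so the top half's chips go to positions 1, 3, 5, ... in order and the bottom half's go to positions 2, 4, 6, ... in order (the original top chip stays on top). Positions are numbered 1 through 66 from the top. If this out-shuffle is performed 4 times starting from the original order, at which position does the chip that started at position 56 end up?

Track the chip's position through each out-shuffle:
56 → 46 → 26 → 51 → 36

36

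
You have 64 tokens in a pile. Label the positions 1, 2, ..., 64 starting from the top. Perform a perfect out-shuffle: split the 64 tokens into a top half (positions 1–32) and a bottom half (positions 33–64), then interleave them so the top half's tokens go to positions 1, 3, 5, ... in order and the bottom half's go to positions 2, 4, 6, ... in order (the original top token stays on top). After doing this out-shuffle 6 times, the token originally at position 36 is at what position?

Track the token's position through each out-shuffle:
36 → 8 → 15 → 29 → 57 → 50 → 36

36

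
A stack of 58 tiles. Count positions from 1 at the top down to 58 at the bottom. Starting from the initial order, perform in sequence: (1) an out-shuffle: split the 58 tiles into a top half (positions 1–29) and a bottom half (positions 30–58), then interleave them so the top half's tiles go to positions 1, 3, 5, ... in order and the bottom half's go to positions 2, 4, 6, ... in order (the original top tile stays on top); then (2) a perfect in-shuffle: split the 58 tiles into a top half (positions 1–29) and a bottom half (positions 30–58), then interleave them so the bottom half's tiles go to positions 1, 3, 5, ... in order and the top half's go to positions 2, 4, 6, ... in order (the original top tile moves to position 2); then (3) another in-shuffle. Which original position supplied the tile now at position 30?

Undo the operations in reverse order, starting from position 30:
  undo op 3 (in-shuffle, from top half): 30 ← 15
  undo op 2 (in-shuffle, from bottom half): 15 ← 37
  undo op 1 (out-shuffle, from top half): 37 ← 19
So the tile at position 30 came from original position 19.

19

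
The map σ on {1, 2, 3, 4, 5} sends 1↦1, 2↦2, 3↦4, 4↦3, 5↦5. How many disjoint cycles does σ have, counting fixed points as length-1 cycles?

Cycle decomposition: (1) (2) (3 4) (5).
4 cycles.

4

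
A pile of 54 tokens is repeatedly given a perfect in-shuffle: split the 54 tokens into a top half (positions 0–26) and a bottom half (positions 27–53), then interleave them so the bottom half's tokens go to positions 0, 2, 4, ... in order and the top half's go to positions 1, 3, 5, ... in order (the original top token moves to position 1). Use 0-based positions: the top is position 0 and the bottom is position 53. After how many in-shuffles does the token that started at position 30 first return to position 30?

Follow position 30 under repeated in-shuffles:
30 → 6 → 13 → 27 → 0 → 1 → 3 → 7 → 15 → 31 → 8 → 17 → 35 → 16 → 33 → 12 → 25 → 51 → 48 → 42 → 30
It first returns after 20 in-shuffles.

20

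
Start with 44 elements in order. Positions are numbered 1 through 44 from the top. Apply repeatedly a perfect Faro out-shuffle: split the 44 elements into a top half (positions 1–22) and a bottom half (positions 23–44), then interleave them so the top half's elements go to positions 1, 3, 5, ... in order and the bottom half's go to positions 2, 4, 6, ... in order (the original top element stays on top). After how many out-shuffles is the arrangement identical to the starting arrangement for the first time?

14

The out-shuffle permutes the 44 positions with cycle lengths [1, 1, 14, 14, 14].
Every element is home exactly when every cycle has completed a whole number of laps, i.e. after lcm(1, 14) = 14 out-shuffles.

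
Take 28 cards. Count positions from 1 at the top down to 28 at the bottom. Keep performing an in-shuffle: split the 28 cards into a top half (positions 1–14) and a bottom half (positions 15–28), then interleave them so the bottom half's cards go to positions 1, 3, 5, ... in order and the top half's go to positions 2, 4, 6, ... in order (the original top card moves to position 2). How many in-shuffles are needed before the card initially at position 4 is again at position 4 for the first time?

28

Follow position 4 under repeated in-shuffles:
4 → 8 → 16 → 3 → 6 → 12 → 24 → 19 → ... → 4 (length 28)
It first returns after 28 in-shuffles.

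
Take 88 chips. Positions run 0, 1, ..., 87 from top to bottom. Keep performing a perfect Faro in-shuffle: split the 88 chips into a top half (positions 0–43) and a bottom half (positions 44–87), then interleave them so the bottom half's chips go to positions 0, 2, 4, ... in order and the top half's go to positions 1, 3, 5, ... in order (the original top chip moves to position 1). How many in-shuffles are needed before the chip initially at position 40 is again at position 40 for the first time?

11

Follow position 40 under repeated in-shuffles:
40 → 81 → 74 → 60 → 32 → 65 → 42 → 85 → 82 → 76 → 64 → 40
It first returns after 11 in-shuffles.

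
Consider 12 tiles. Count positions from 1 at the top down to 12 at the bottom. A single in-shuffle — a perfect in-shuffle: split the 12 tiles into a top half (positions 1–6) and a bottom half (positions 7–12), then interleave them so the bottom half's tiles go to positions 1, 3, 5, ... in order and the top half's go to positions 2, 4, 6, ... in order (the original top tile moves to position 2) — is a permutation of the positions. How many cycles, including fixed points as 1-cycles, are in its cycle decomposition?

1

Trace each unvisited position around until it returns:
(1 2 4 8 3 6 ... len 12)
1 cycle in total.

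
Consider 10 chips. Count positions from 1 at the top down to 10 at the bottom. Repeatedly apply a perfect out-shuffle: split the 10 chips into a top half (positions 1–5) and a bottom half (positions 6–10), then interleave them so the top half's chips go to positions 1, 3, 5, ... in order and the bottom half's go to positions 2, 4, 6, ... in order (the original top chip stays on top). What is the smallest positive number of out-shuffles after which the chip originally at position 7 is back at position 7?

Follow position 7 under repeated out-shuffles:
7 → 4 → 7
It first returns after 2 out-shuffles.

2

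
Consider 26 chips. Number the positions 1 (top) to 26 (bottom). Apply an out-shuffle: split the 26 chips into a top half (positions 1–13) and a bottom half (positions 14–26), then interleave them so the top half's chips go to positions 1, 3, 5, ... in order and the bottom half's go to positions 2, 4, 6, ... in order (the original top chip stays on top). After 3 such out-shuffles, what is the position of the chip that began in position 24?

Track the chip's position through each out-shuffle:
24 → 22 → 18 → 10

10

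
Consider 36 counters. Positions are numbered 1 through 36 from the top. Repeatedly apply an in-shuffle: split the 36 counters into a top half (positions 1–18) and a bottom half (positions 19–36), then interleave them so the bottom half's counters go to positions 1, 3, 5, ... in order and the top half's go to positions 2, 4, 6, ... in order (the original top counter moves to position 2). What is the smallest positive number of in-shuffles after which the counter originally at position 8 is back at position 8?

36

Follow position 8 under repeated in-shuffles:
8 → 16 → 32 → 27 → 17 → 34 → 31 → 25 → ... → 8 (length 36)
It first returns after 36 in-shuffles.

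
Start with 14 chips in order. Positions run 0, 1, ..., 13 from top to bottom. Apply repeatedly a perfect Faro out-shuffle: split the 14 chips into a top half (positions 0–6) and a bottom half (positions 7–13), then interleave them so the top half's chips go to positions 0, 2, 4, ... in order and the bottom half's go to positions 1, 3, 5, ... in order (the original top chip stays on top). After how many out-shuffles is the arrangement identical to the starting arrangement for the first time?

The out-shuffle permutes the 14 positions with cycle lengths [1, 1, 12].
Every chip is home exactly when every cycle has completed a whole number of laps, i.e. after lcm(1, 12) = 12 out-shuffles.

12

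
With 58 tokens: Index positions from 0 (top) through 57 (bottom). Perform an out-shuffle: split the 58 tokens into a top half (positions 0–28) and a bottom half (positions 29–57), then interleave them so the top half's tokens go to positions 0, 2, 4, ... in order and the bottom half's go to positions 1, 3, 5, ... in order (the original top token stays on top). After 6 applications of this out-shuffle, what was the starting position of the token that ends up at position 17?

35

Work backwards from position 17, undoing one out-shuffle at a time:
17 ← 37 ← 47 ← 52 ← 26 ← 13 ← 35
So the token now at position 17 started at position 35.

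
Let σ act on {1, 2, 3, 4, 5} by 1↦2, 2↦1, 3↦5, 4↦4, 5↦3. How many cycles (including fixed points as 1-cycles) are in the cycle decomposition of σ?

3

Cycle decomposition: (1 2) (3 5) (4).
3 cycles.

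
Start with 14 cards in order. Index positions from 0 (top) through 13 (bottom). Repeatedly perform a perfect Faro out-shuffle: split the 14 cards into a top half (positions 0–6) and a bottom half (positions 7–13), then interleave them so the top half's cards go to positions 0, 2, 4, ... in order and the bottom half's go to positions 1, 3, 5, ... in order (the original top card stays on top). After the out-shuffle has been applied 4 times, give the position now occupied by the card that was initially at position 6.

Track the card's position through each out-shuffle:
6 → 12 → 11 → 9 → 5

5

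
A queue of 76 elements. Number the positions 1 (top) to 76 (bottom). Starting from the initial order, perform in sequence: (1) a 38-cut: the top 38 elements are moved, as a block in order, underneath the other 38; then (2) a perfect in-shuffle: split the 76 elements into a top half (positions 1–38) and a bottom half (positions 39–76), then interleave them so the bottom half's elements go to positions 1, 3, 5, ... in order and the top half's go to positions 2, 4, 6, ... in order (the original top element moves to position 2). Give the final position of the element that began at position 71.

66

Track the element from position 71 forward through each operation:
  after op 1 (cut 38): 71 → 33
  after op 2 (in-shuffle): 33 → 66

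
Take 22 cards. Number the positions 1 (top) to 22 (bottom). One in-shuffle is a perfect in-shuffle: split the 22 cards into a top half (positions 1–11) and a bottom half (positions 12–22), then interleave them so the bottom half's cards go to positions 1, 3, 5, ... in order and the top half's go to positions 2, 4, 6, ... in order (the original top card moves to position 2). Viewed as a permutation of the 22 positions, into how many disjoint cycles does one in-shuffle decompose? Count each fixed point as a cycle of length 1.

Trace each unvisited position around until it returns:
(1 2 4 8 16 9 ... len 11) (5 10 20 17 11 22 ... len 11)
2 cycles in total.

2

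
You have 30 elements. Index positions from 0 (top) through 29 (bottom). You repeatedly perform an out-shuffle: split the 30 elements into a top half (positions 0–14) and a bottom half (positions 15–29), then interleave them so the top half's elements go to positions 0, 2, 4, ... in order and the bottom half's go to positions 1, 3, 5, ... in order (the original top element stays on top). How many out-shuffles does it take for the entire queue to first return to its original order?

The out-shuffle permutes the 30 positions with cycle lengths [1, 1, 28].
Every element is home exactly when every cycle has completed a whole number of laps, i.e. after lcm(1, 28) = 28 out-shuffles.

28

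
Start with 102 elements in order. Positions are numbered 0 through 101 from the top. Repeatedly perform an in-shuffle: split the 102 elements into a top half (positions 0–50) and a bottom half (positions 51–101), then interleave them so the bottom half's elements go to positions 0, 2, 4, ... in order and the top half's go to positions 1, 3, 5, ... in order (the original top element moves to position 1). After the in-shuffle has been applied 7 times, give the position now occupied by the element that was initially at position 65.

Track the element's position through each in-shuffle:
65 → 28 → 57 → 12 → 25 → 51 → 0 → 1

1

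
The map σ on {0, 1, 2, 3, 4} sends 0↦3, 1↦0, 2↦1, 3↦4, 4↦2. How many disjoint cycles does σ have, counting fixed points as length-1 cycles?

Cycle decomposition: (0 3 4 2 1).
1 cycle.

1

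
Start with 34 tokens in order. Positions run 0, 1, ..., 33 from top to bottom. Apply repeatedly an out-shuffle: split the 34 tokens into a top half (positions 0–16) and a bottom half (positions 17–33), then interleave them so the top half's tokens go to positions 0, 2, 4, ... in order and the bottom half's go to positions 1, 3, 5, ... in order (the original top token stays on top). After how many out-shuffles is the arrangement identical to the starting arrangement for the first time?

The out-shuffle permutes the 34 positions with cycle lengths [1, 1, 2, 10, 10, 10].
Every token is home exactly when every cycle has completed a whole number of laps, i.e. after lcm(1, 2, 10) = 10 out-shuffles.

10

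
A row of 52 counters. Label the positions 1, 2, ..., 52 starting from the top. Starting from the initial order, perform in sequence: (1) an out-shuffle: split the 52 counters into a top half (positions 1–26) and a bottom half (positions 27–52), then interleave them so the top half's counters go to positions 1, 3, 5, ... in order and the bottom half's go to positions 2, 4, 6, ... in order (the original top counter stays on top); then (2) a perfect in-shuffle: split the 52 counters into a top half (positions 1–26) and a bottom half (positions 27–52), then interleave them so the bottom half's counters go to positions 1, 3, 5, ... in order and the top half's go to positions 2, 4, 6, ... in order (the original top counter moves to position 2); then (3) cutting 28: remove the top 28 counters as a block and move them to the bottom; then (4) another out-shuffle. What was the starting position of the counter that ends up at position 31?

37

Undo the operations in reverse order, starting from position 31:
  undo op 4 (out-shuffle, from top half): 31 ← 16
  undo op 3 (cut 28): 16 ← 44
  undo op 2 (in-shuffle, from top half): 44 ← 22
  undo op 1 (out-shuffle, from bottom half): 22 ← 37
So the counter at position 31 came from original position 37.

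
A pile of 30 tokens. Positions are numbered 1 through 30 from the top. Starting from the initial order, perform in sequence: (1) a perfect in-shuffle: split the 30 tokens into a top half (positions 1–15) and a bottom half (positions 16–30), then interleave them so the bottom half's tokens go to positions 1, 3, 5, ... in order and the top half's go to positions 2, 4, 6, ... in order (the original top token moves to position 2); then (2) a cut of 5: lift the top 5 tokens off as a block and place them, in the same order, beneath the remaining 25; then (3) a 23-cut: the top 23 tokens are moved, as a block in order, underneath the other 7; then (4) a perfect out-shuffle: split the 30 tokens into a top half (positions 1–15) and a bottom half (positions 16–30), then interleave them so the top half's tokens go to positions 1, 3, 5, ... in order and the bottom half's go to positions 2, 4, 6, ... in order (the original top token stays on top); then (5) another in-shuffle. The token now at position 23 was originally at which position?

Undo the operations in reverse order, starting from position 23:
  undo op 5 (in-shuffle, from bottom half): 23 ← 27
  undo op 4 (out-shuffle, from top half): 27 ← 14
  undo op 3 (cut 23): 14 ← 7
  undo op 2 (cut 5): 7 ← 12
  undo op 1 (in-shuffle, from top half): 12 ← 6
So the token at position 23 came from original position 6.

6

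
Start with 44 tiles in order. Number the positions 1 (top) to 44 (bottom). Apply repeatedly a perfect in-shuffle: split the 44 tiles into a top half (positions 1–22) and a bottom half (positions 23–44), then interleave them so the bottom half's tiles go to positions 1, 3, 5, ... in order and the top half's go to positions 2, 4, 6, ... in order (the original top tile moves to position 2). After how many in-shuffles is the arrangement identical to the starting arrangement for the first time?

12

The in-shuffle permutes the 44 positions with cycle lengths [2, 4, 4, 4, 6, 12, 12].
Every tile is home exactly when every cycle has completed a whole number of laps, i.e. after lcm(2, 4, 6, 12) = 12 in-shuffles.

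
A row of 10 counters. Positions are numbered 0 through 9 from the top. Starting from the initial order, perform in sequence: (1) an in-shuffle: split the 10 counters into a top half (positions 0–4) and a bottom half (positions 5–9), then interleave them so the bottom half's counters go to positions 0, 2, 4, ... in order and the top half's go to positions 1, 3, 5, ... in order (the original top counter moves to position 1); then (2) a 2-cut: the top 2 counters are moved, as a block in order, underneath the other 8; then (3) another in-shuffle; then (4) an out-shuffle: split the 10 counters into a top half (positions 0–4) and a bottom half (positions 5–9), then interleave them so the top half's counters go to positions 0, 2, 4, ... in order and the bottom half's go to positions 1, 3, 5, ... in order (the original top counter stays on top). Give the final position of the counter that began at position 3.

0

Track the counter from position 3 forward through each operation:
  after op 1 (in-shuffle): 3 → 7
  after op 2 (cut 2): 7 → 5
  after op 3 (in-shuffle): 5 → 0
  after op 4 (out-shuffle): 0 → 0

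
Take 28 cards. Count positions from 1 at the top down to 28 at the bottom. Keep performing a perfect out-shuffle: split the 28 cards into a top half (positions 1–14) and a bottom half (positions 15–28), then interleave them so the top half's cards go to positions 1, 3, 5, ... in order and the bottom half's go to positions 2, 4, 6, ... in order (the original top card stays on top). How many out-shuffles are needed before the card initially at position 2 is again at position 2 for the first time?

18

Follow position 2 under repeated out-shuffles:
2 → 3 → 5 → 9 → 17 → 6 → 11 → 21 → 14 → 27 → 26 → 24 → 20 → 12 → 23 → 18 → 8 → 15 → 2
It first returns after 18 out-shuffles.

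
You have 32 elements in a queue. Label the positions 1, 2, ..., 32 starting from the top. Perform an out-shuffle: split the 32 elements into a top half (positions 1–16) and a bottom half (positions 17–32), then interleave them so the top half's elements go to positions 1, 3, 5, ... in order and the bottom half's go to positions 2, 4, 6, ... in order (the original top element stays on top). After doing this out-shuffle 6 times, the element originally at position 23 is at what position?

Track the element's position through each out-shuffle:
23 → 14 → 27 → 22 → 12 → 23 → 14

14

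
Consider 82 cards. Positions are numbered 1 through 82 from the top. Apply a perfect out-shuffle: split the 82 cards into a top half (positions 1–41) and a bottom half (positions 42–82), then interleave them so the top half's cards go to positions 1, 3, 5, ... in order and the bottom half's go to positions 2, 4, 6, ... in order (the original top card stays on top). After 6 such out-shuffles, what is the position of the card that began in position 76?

Track the card's position through each out-shuffle:
76 → 70 → 58 → 34 → 67 → 52 → 22

22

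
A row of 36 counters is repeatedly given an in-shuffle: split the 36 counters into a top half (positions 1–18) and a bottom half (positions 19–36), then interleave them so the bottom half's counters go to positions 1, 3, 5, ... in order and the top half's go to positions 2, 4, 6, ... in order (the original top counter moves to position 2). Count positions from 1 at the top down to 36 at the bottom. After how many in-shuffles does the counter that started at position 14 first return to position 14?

36

Follow position 14 under repeated in-shuffles:
14 → 28 → 19 → 1 → 2 → 4 → 8 → 16 → ... → 14 (length 36)
It first returns after 36 in-shuffles.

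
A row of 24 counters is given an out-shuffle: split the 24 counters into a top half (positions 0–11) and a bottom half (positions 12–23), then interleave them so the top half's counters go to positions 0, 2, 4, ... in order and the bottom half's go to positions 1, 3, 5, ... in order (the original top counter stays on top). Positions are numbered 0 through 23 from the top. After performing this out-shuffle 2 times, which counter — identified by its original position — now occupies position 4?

Work backwards from position 4, undoing one out-shuffle at a time:
4 ← 2 ← 1
So the counter now at position 4 started at position 1.

1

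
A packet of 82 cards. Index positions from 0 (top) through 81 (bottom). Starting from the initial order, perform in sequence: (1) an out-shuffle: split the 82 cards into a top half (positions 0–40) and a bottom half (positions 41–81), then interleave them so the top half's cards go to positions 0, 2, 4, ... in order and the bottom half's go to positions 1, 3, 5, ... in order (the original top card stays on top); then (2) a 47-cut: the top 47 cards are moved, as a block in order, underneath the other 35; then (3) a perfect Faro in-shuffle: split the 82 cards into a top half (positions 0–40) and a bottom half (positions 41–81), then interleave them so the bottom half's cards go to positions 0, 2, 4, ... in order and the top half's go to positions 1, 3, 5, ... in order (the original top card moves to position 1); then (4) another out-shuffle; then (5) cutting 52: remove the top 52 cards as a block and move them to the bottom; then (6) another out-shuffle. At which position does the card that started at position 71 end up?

12

Track the card from position 71 forward through each operation:
  after op 1 (out-shuffle): 71 → 61
  after op 2 (cut 47): 61 → 14
  after op 3 (in-shuffle): 14 → 29
  after op 4 (out-shuffle): 29 → 58
  after op 5 (cut 52): 58 → 6
  after op 6 (out-shuffle): 6 → 12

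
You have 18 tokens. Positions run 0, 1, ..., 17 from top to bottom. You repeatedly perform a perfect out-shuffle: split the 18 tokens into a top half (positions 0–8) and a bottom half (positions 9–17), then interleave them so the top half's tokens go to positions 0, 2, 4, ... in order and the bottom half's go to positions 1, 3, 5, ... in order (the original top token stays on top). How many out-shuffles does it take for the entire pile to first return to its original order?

The out-shuffle permutes the 18 positions with cycle lengths [1, 1, 8, 8].
Every token is home exactly when every cycle has completed a whole number of laps, i.e. after lcm(1, 8) = 8 out-shuffles.

8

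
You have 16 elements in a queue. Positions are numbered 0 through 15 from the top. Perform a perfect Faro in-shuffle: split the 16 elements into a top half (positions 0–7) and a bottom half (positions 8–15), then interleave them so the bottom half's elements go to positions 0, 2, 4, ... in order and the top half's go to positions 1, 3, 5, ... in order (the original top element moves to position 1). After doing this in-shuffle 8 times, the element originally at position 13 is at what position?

13

Track the element's position through each in-shuffle:
13 → 10 → 4 → 9 → 2 → 5 → 11 → 6 → 13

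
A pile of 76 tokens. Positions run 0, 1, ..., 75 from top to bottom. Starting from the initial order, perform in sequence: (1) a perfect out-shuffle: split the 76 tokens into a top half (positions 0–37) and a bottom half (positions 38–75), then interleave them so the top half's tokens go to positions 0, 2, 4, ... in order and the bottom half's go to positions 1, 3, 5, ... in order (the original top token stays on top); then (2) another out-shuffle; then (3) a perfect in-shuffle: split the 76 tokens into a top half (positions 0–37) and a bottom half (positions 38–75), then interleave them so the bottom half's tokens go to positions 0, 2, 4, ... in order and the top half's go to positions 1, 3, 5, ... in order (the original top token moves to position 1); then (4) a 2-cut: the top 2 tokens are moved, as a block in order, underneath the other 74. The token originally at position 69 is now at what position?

Track the token from position 69 forward through each operation:
  after op 1 (out-shuffle): 69 → 63
  after op 2 (out-shuffle): 63 → 51
  after op 3 (in-shuffle): 51 → 26
  after op 4 (cut 2): 26 → 24

24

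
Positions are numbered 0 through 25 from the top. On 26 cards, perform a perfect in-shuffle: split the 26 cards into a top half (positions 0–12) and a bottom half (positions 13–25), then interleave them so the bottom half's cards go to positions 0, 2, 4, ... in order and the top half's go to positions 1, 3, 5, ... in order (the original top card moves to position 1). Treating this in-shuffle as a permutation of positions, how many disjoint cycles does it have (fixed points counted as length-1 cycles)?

Trace each unvisited position around until it returns:
(0 1 3 7 15 4 ... len 18) (2 5 11 23 20 14) (8 17)
3 cycles in total.

3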